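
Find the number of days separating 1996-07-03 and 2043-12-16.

From July 3, 1996 to July 3, 2043: 47 years, of which 11 contain a Feb 29 — 36×365 + 11×366 = 17166 days.
(2000 is a leap year (divisible by 400).)
July 2043: 31 − 3 = 28 days remain.
Then August (31), September (30), October (31), November (30): 31 + 30 + 31 + 30 = 122 days.
December 1–16, 2043: 16 days.
Residual: 166 days.
Total: 17332 days.

17332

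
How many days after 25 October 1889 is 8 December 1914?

From October 25, 1889 to October 25, 1914: 25 years, of which 5 contain a Feb 29 — 20×365 + 5×366 = 9130 days.
(1900 is not a leap year (divisible by 100 but not 400).)
October 1914: 31 − 25 = 6 days remain.
Then November (30): 30 days.
December 1–8, 1914: 8 days.
Residual: 44 days.
Total: 9174 days.

9174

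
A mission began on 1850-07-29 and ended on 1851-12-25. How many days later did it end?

514

Day-of-year of July 29, 1850: 210.
Day-of-year of December 25, 1851: 359.
1850 has 365 days, so 365 − 210 = 155 days remain in 1850.
Total: 155 + 359 = 514 days.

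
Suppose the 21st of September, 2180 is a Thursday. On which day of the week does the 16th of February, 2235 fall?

Day-of-year of September 21, 2180: 265.
Day-of-year of February 16, 2235: 47.
2180 has 366 days, so 366 − 265 = 101 days remain in 2180.
Full years 2181–2234: 42 common + 12 leap = 42×365 + 12×366 = 19722 days.
Total: 101 + 19722 + 47 = 19870 days.
19870 mod 7 = 4, so 4 days after Thursday is Monday.

Monday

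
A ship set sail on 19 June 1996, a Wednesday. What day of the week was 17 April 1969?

Count forward from the earlier date (April 17, 1969) to the later (June 19, 1996):
Day-of-year of April 17, 1969: 107.
Day-of-year of June 19, 1996: 171.
1969 has 365 days, so 365 − 107 = 258 days remain in 1969.
Full years 1970–1995: 20 common + 6 leap = 20×365 + 6×366 = 9496 days.
Total: 258 + 9496 + 171 = 9925 days.
9925 mod 7 = 6, so 6 days before Wednesday is Thursday.

Thursday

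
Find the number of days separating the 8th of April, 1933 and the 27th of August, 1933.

141

April 1933: 30 − 8 = 22 days remain.
Then May (31), June (30), July (31): 31 + 30 + 31 = 92 days.
August 1–27, 1933: 27 days.
Total: 22 + 92 + 27 = 141 days.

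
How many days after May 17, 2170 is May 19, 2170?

Within May 2170: 19 − 17 = 2 days.

2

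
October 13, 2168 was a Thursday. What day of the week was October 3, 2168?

Monday

Count forward from the earlier date (October 3, 2168) to the later (October 13, 2168):
Within October 2168: 13 − 3 = 10 days.
10 mod 7 = 3, so 3 days before Thursday is Monday.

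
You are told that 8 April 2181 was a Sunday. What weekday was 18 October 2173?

Monday

Count forward from the earlier date (October 18, 2173) to the later (April 8, 2181):
Day-of-year of October 18, 2173: 291.
Day-of-year of April 8, 2181: 98.
2173 has 365 days, so 365 − 291 = 74 days remain in 2173.
Full years 2174–2180: 5 common + 2 leap = 5×365 + 2×366 = 2557 days.
Total: 74 + 2557 + 98 = 2729 days.
2729 mod 7 = 6, so 6 days before Sunday is Monday.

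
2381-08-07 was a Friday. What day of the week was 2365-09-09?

Count forward from the earlier date (September 9, 2365) to the later (August 7, 2381):
Day-of-year of September 9, 2365: 252.
Day-of-year of August 7, 2381: 219.
2365 has 365 days, so 365 − 252 = 113 days remain in 2365.
Full years 2366–2380: 11 common + 4 leap = 11×365 + 4×366 = 5479 days.
Total: 113 + 5479 + 219 = 5811 days.
5811 mod 7 = 1, so 1 day before Friday is Thursday.

Thursday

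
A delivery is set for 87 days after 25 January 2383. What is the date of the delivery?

22 April 2383

Count 87 days after January 25, 2383:
January 2383: 31 − 25 = 6 days remain.
Then February 2383 (28), March (31): 28 + 31 = 59 days.
April 1–22, 2383: 22 days.
Total: 6 + 59 + 22 = 87 days.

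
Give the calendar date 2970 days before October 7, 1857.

August 20, 1849

Count 2970 days before October 7, 1857:
From August 20, 1849 to August 20, 1857: 8 years, of which 2 contain a Feb 29 — 6×365 + 2×366 = 2922 days.
August 1857: 31 − 20 = 11 days remain.
Then September (30): 30 days.
October 1–7, 1857: 7 days.
Residual: 48 days.
Total: 2970 days.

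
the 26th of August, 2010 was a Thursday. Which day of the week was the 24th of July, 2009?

Count forward from the earlier date (July 24, 2009) to the later (August 26, 2010):
Day-of-year of July 24, 2009: 205.
Day-of-year of August 26, 2010: 238.
2009 has 365 days, so 365 − 205 = 160 days remain in 2009.
Total: 160 + 238 = 398 days.
398 mod 7 = 6, so 6 days before Thursday is Friday.

Friday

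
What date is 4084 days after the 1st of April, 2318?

the 6th of June, 2329

Count 4084 days after April 1, 2318:
Day-of-year of April 1, 2318: 91.
Day-of-year of June 6, 2329: 157.
2318 has 365 days, so 365 − 91 = 274 days remain in 2318.
Full years 2319–2328: 7 common + 3 leap = 7×365 + 3×366 = 3653 days.
Total: 274 + 3653 + 157 = 4084 days.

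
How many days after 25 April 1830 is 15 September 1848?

Day-of-year of April 25, 1830: 115.
Day-of-year of September 15, 1848: 259.
1830 has 365 days, so 365 − 115 = 250 days remain in 1830.
Full years 1831–1847: 13 common + 4 leap = 13×365 + 4×366 = 6209 days.
Total: 250 + 6209 + 259 = 6718 days.

6718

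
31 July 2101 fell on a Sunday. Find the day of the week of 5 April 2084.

Wednesday

Count forward from the earlier date (April 5, 2084) to the later (July 31, 2101):
From April 5, 2084 to April 5, 2101: 17 years, of which 3 contain a Feb 29 — 14×365 + 3×366 = 6208 days.
(2100 is not a leap year (divisible by 100 but not 400).)
April 2101: 30 − 5 = 25 days remain.
Then May (31), June (30): 31 + 30 = 61 days.
July 1–31, 2101: 31 days.
Residual: 117 days.
Total: 6325 days.
6325 mod 7 = 4, so 4 days before Sunday is Wednesday.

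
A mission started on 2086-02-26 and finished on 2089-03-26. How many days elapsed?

Day-of-year of February 26, 2086: 57.
Day-of-year of March 26, 2089: 85.
2086 has 365 days, so 365 − 57 = 308 days remain in 2086.
Full years: 2087: 365; 2088: 366. Sum = 731.
Total: 308 + 731 + 85 = 1124 days.

1124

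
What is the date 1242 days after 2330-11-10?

2334-04-05

Count 1242 days after November 10, 2330:
November 10, 2330 → November 10, 2331: 365 days.
November 10, 2331 → November 10, 2332: 366 days (2332 is a leap year).
November 10, 2332 → November 10, 2333: 365 days.
November 2333: 30 − 10 = 20 days remain.
Then December (31), January (31), February 2334 (28), March (31): 31 + 31 + 28 + 31 = 121 days.
April 1–5, 2334: 5 days.
Residual: 146 days.
Total: 1242 days.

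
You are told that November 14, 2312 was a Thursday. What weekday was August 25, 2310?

Count forward from the earlier date (August 25, 2310) to the later (November 14, 2312):
August 2310: 31 − 25 = 6 days remain.
Then 26 full months totalling 792 days.
November 1–14, 2312: 14 days.
Total: 6 + 792 + 14 = 812 days.
812 is a multiple of 7, so August 25, 2310 falls on the same weekday: Thursday.

Thursday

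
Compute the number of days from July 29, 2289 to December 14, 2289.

138

July 2289: 31 − 29 = 2 days remain.
Then August (31), September (30), October (31), November (30): 31 + 30 + 31 + 30 = 122 days.
December 1–14, 2289: 14 days.
Total: 2 + 122 + 14 = 138 days.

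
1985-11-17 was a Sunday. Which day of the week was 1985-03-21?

Thursday

Count forward from the earlier date (March 21, 1985) to the later (November 17, 1985):
March 1985: 31 − 21 = 10 days remain.
Then April (30), May (31), June (30), July (31), August (31), September (30), October (31): 30 + 31 + 30 + 31 + 31 + 30 + 31 = 214 days.
November 1–17, 1985: 17 days.
Total: 10 + 214 + 17 = 241 days.
241 mod 7 = 3, so 3 days before Sunday is Thursday.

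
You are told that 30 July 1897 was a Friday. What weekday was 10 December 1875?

Friday

Count forward from the earlier date (December 10, 1875) to the later (July 30, 1897):
From December 10, 1875 to December 10, 1896: 21 years, of which 6 contain a Feb 29 — 15×365 + 6×366 = 7671 days.
December 1896: 31 − 10 = 21 days remain.
Then January (31), February 1897 (28), March (31), April (30), May (31), June (30): 31 + 28 + 31 + 30 + 31 + 30 = 181 days.
July 1–30, 1897: 30 days.
Residual: 232 days.
Total: 7903 days.
7903 is a multiple of 7, so 10 December 1875 falls on the same weekday: Friday.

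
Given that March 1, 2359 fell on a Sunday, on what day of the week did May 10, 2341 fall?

Saturday

Count forward from the earlier date (May 10, 2341) to the later (March 1, 2359):
Day-of-year of May 10, 2341: 130.
Day-of-year of March 1, 2359: 60.
2341 has 365 days, so 365 − 130 = 235 days remain in 2341.
Full years 2342–2358: 13 common + 4 leap = 13×365 + 4×366 = 6209 days.
Total: 235 + 6209 + 60 = 6504 days.
6504 mod 7 = 1, so 1 day before Sunday is Saturday.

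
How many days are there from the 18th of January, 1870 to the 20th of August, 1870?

January 1870: 31 − 18 = 13 days remain.
Then February 1870 (28), March (31), April (30), May (31), June (30), July (31): 28 + 31 + 30 + 31 + 30 + 31 = 181 days.
August 1–20, 1870: 20 days.
Total: 13 + 181 + 20 = 214 days.

214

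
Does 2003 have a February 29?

No

2003 is not a leap year.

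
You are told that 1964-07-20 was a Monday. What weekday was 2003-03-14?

Day-of-year of July 20, 1964: 202.
Day-of-year of March 14, 2003: 73.
1964 has 366 days, so 366 − 202 = 164 days remain in 1964.
Full years 1965–2002: 29 common + 9 leap = 29×365 + 9×366 = 13879 days.
Total: 164 + 13879 + 73 = 14116 days.
14116 mod 7 = 4, so 4 days after Monday is Friday.

Friday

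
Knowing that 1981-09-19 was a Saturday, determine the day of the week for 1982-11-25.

Thursday

September 1981: 30 − 19 = 11 days remain.
Then 13 full months totalling 396 days.
November 1–25, 1982: 25 days.
Total: 11 + 396 + 25 = 432 days.
432 mod 7 = 5, so 5 days after Saturday is Thursday.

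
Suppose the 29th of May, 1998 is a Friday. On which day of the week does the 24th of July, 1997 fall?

Count forward from the earlier date (July 24, 1997) to the later (May 29, 1998):
Day-of-year of July 24, 1997: 205.
Day-of-year of May 29, 1998: 149.
1997 has 365 days, so 365 − 205 = 160 days remain in 1997.
Total: 160 + 149 = 309 days.
309 mod 7 = 1, so 1 day before Friday is Thursday.

Thursday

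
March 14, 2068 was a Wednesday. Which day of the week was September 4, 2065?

Friday

Count forward from the earlier date (September 4, 2065) to the later (March 14, 2068):
Day-of-year of September 4, 2065: 247.
Day-of-year of March 14, 2068: 74.
2065 has 365 days, so 365 − 247 = 118 days remain in 2065.
Full years: 2066: 365; 2067: 365. Sum = 730.
Total: 118 + 730 + 74 = 922 days.
922 mod 7 = 5, so 5 days before Wednesday is Friday.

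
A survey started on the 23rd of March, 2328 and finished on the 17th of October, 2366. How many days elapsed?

Day-of-year of March 23, 2328: 83.
Day-of-year of October 17, 2366: 290.
2328 has 366 days, so 366 − 83 = 283 days remain in 2328.
Full years 2329–2365: 28 common + 9 leap = 28×365 + 9×366 = 13514 days.
Total: 283 + 13514 + 290 = 14087 days.

14087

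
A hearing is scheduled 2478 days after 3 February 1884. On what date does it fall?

16 November 1890

Count 2478 days after February 3, 1884:
Day-of-year of February 3, 1884: 34.
Day-of-year of November 16, 1890: 320.
1884 has 366 days, so 366 − 34 = 332 days remain in 1884.
Full years: 1885: 365; 1886: 365; 1887: 365; 1888: 366; 1889: 365. Sum = 1826.
Total: 332 + 1826 + 320 = 2478 days.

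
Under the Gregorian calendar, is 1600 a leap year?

Yes

1600 is a leap year (divisible by 400).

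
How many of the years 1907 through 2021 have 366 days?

Years divisible by 4: 1908, 1912, …, 2020 — 29 in all.
2000 is divisible by 400, so still leap.
No century exceptions apply. Count: 29.

29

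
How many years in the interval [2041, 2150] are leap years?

Years divisible by 4: 2044, 2048, …, 2148 — 27 in all.
Of these, 2100 is divisible by 100 but not 400, so not leap.
Leap years: 27 − 1 = 26.

26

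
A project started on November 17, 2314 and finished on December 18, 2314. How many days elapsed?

31

November 2314: 30 − 17 = 13 days remain.
December 1–18, 2314: 18 days.
Total: 13 + 18 = 31 days.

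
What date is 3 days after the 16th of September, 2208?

the 19th of September, 2208

Count 3 days after September 16, 2208:
Within September 2208: 19 − 16 = 3 days.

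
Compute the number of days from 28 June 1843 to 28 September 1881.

From June 28, 1843 to June 28, 1881: 38 years, of which 10 contain a Feb 29 — 28×365 + 10×366 = 13880 days.
June 1881: 30 − 28 = 2 days remain.
Then July (31), August (31): 31 + 31 = 62 days.
September 1–28, 1881: 28 days.
Residual: 92 days.
Total: 13972 days.

13972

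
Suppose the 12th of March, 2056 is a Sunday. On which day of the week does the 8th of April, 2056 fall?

March 2056: 31 − 12 = 19 days remain.
April 1–8, 2056: 8 days.
Total: 19 + 8 = 27 days.
27 mod 7 = 6, so 6 days after Sunday is Saturday.

Saturday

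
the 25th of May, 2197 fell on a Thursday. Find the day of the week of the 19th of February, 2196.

Friday

Count forward from the earlier date (February 19, 2196) to the later (May 25, 2197):
February 19, 2196 → February 19, 2197: 366 days (2196 is a leap year).
February 2197: 28 − 19 = 9 days remain (2197 is not a leap year, so February has 28 days).
Then March (31), April (30): 31 + 30 = 61 days.
May 1–25, 2197: 25 days.
Residual: 95 days.
Total: 461 days.
461 mod 7 = 6, so 6 days before Thursday is Friday.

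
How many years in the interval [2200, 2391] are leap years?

46

Years divisible by 4: 2200, 2204, …, 2388 — 48 in all.
Of these, 2200, 2300 are divisible by 100 but not 400, so not leap.
Leap years: 48 − 2 = 46.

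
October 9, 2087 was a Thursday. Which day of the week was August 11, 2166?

Monday

From October 9, 2087 to October 9, 2165: 78 years, of which 19 contain a Feb 29 — 59×365 + 19×366 = 28489 days.
(2100 is not a leap year (divisible by 100 but not 400).)
October 2165: 31 − 9 = 22 days remain.
Then 9 full months totalling 273 days.
August 1–11, 2166: 11 days.
Residual: 306 days.
Total: 28795 days.
28795 mod 7 = 4, so 4 days after Thursday is Monday.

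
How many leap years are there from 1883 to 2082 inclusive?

49

Years divisible by 4: 1884, 1888, …, 2080 — 50 in all.
Of these, 1900 is divisible by 100 but not 400, so not leap.
2000 is divisible by 400, so still leap.
Leap years: 50 − 1 = 49.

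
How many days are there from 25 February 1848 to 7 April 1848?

February 1848: 29 − 25 = 4 days remain (1848 is a leap year, so February has 29 days).
Then March (31): 31 days.
April 1–7, 1848: 7 days.
Total: 4 + 31 + 7 = 42 days.

42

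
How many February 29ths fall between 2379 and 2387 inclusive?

Years divisible by 4 in [2379, 2387]: 2380, 2384.
No century exceptions apply. Count: 2.

2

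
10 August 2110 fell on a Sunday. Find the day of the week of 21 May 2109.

Tuesday

Count forward from the earlier date (May 21, 2109) to the later (August 10, 2110):
May 2109: 31 − 21 = 10 days remain.
Then 14 full months totalling 426 days.
August 1–10, 2110: 10 days.
Total: 10 + 426 + 10 = 446 days.
446 mod 7 = 5, so 5 days before Sunday is Tuesday.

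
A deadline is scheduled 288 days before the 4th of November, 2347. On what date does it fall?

the 20th of January, 2347

Count 288 days before November 4, 2347:
January 2347: 31 − 20 = 11 days remain.
Then 9 full months totalling 273 days.
November 1–4, 2347: 4 days.
Total: 11 + 273 + 4 = 288 days.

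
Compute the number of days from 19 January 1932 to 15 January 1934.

Day-of-year of January 19, 1932: 19.
Day-of-year of January 15, 1934: 15.
1932 has 366 days, so 366 − 19 = 347 days remain in 1932.
Full years: 1933: 365. Sum = 365.
Total: 347 + 365 + 15 = 727 days.

727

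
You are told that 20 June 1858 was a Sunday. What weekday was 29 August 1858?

June 1858: 30 − 20 = 10 days remain.
Then July (31): 31 days.
August 1–29, 1858: 29 days.
Total: 10 + 31 + 29 = 70 days.
70 is a multiple of 7, so 29 August 1858 falls on the same weekday: Sunday.

Sunday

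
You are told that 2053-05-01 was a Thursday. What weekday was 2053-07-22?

May 2053: 31 − 1 = 30 days remain.
Then June (30): 30 days.
July 1–22, 2053: 22 days.
Total: 30 + 30 + 22 = 82 days.
82 mod 7 = 5, so 5 days after Thursday is Tuesday.

Tuesday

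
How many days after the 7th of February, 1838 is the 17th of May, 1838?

February 1838: 28 − 7 = 21 days remain (1838 is not a leap year, so February has 28 days).
Then March (31), April (30): 31 + 30 = 61 days.
May 1–17, 1838: 17 days.
Total: 21 + 61 + 17 = 99 days.

99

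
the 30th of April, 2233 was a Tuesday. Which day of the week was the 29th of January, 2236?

Friday

Day-of-year of April 30, 2233: 120.
Day-of-year of January 29, 2236: 29.
2233 has 365 days, so 365 − 120 = 245 days remain in 2233.
Full years: 2234: 365; 2235: 365. Sum = 730.
Total: 245 + 730 + 29 = 1004 days.
1004 mod 7 = 3, so 3 days after Tuesday is Friday.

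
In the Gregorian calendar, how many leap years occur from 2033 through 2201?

40

Years divisible by 4: 2036, 2040, …, 2200 — 42 in all.
Of these, 2100, 2200 are divisible by 100 but not 400, so not leap.
Leap years: 42 − 2 = 40.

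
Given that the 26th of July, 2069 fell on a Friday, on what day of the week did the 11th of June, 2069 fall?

Count forward from the earlier date (June 11, 2069) to the later (July 26, 2069):
June 2069: 30 − 11 = 19 days remain.
July 1–26, 2069: 26 days.
Total: 19 + 26 = 45 days.
45 mod 7 = 3, so 3 days before Friday is Tuesday.

Tuesday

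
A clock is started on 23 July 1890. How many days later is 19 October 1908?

6662

From July 23, 1890 to July 23, 1908: 18 years, of which 4 contain a Feb 29 — 14×365 + 4×366 = 6574 days.
(1900 is not a leap year (divisible by 100 but not 400).)
July 1908: 31 − 23 = 8 days remain.
Then August (31), September (30): 31 + 30 = 61 days.
October 1–19, 1908: 19 days.
Residual: 88 days.
Total: 6662 days.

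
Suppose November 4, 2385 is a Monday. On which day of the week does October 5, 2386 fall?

Sunday

November 2385: 30 − 4 = 26 days remain.
Then 10 full months totalling 304 days.
October 1–5, 2386: 5 days.
Residual: 335 days.
Total: 335 days.
335 mod 7 = 6, so 6 days after Monday is Sunday.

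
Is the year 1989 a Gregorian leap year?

1989 is not a leap year.

No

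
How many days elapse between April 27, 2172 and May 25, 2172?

28

April 2172: 30 − 27 = 3 days remain.
May 1–25, 2172: 25 days.
Total: 3 + 25 = 28 days.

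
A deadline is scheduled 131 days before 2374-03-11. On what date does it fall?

2373-10-31

Count 131 days before March 11, 2374:
October 2373: 31 − 31 = 0 days remain.
Then November (30), December (31), January (31), February 2374 (28): 30 + 31 + 31 + 28 = 120 days.
March 1–11, 2374: 11 days.
Total: 0 + 120 + 11 = 131 days.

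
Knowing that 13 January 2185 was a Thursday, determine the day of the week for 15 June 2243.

Thursday

Day-of-year of January 13, 2185: 13.
Day-of-year of June 15, 2243: 166.
2185 has 365 days, so 365 − 13 = 352 days remain in 2185.
Full years 2186–2242: 44 common + 13 leap = 44×365 + 13×366 = 20818 days.
Total: 352 + 20818 + 166 = 21336 days.
21336 is a multiple of 7, so 15 June 2243 falls on the same weekday: Thursday.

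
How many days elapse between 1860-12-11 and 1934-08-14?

26908

From December 11, 1860 to December 11, 1933: 73 years, of which 17 contain a Feb 29 — 56×365 + 17×366 = 26662 days.
(1900 is not a leap year (divisible by 100 but not 400).)
December 1933: 31 − 11 = 20 days remain.
Then January (31), February 1934 (28), March (31), April (30), May (31), June (30), July (31): 31 + 28 + 31 + 30 + 31 + 30 + 31 = 212 days.
August 1–14, 1934: 14 days.
Residual: 246 days.
Total: 26908 days.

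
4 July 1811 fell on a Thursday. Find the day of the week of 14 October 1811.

Monday

July 1811: 31 − 4 = 27 days remain.
Then August (31), September (30): 31 + 30 = 61 days.
October 1–14, 1811: 14 days.
Total: 27 + 61 + 14 = 102 days.
102 mod 7 = 4, so 4 days after Thursday is Monday.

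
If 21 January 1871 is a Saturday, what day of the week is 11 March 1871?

Saturday

January 1871: 31 − 21 = 10 days remain.
Then February 1871 (28): 28 days.
March 1–11, 1871: 11 days.
Total: 10 + 28 + 11 = 49 days.
49 is a multiple of 7, so 11 March 1871 falls on the same weekday: Saturday.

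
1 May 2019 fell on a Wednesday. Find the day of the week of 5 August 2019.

Monday

May 2019: 31 − 1 = 30 days remain.
Then June (30), July (31): 30 + 31 = 61 days.
August 1–5, 2019: 5 days.
Total: 30 + 61 + 5 = 96 days.
96 mod 7 = 5, so 5 days after Wednesday is Monday.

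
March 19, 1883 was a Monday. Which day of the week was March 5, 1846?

Thursday

Count forward from the earlier date (March 5, 1846) to the later (March 19, 1883):
From March 5, 1846 to March 5, 1883: 37 years, of which 9 contain a Feb 29 — 28×365 + 9×366 = 13514 days.
Within March 1883: 19 − 5 = 14 days.
Total: 13528 days.
13528 mod 7 = 4, so 4 days before Monday is Thursday.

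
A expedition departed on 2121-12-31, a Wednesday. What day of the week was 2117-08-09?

Count forward from the earlier date (August 9, 2117) to the later (December 31, 2121):
August 9, 2117 → August 9, 2118: 365 days.
August 9, 2118 → August 9, 2119: 365 days.
August 9, 2119 → August 9, 2120: 366 days (2120 is a leap year).
August 9, 2120 → August 9, 2121: 365 days.
August 2121: 31 − 9 = 22 days remain.
Then September (30), October (31), November (30): 30 + 31 + 30 = 91 days.
December 1–31, 2121: 31 days.
Residual: 144 days.
Total: 1605 days.
1605 mod 7 = 2, so 2 days before Wednesday is Monday.

Monday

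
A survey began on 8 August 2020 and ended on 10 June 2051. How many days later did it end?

From August 8, 2020 to August 8, 2050: 30 years, of which 7 contain a Feb 29 — 23×365 + 7×366 = 10957 days.
August 2050: 31 − 8 = 23 days remain.
Then 9 full months totalling 273 days.
June 1–10, 2051: 10 days.
Residual: 306 days.
Total: 11263 days.

11263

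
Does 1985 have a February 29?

1985 is not a leap year.

No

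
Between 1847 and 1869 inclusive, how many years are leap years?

Years divisible by 4 in [1847, 1869]: 1848, 1852, 1856, 1860, 1864, 1868.
No century exceptions apply. Count: 6.

6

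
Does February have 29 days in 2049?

2049 is not a leap year.

No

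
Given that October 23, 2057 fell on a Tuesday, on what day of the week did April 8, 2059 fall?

October 23, 2057 → October 23, 2058: 365 days.
October 2058: 31 − 23 = 8 days remain.
Then November (30), December (31), January (31), February 2059 (28), March (31): 30 + 31 + 31 + 28 + 31 = 151 days.
April 1–8, 2059: 8 days.
Residual: 167 days.
Total: 532 days.
532 is a multiple of 7, so April 8, 2059 falls on the same weekday: Tuesday.

Tuesday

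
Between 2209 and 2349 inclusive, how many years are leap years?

Years divisible by 4: 2212, 2216, …, 2348 — 35 in all.
Of these, 2300 is divisible by 100 but not 400, so not leap.
Leap years: 35 − 1 = 34.

34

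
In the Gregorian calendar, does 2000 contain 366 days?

2000 is a leap year (divisible by 400).

Yes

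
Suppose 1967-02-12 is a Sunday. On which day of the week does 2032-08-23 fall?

Day-of-year of February 12, 1967: 43.
Day-of-year of August 23, 2032: 236.
1967 has 365 days, so 365 − 43 = 322 days remain in 1967.
Full years 1968–2031: 48 common + 16 leap = 48×365 + 16×366 = 23376 days.
Total: 322 + 23376 + 236 = 23934 days.
23934 mod 7 = 1, so 1 day after Sunday is Monday.

Monday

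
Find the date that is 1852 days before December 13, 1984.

November 18, 1979

Count 1852 days before December 13, 1984:
November 18, 1979 → November 18, 1980: 366 days (1980 is a leap year).
November 18, 1980 → November 18, 1981: 365 days.
November 18, 1981 → November 18, 1982: 365 days.
November 18, 1982 → November 18, 1983: 365 days.
November 18, 1983 → November 18, 1984: 366 days (1984 is a leap year).
November 1984: 30 − 18 = 12 days remain.
December 1–13, 1984: 13 days.
Residual: 25 days.
Total: 1852 days.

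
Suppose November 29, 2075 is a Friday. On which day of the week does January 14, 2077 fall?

Day-of-year of November 29, 2075: 333.
Day-of-year of January 14, 2077: 14.
2075 has 365 days, so 365 − 333 = 32 days remain in 2075.
Full years: 2076: 366. Sum = 366.
Total: 32 + 366 + 14 = 412 days.
412 mod 7 = 6, so 6 days after Friday is Thursday.

Thursday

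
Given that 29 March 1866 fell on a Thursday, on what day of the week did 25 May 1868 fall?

Day-of-year of March 29, 1866: 88.
Day-of-year of May 25, 1868: 146.
1866 has 365 days, so 365 − 88 = 277 days remain in 1866.
Full years: 1867: 365. Sum = 365.
Total: 277 + 365 + 146 = 788 days.
788 mod 7 = 4, so 4 days after Thursday is Monday.

Monday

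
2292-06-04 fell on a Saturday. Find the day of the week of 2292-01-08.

Count forward from the earlier date (January 8, 2292) to the later (June 4, 2292):
January 2292: 31 − 8 = 23 days remain.
Then February 2292 (29), March (31), April (30), May (31): 29 + 31 + 30 + 31 = 121 days.
June 1–4, 2292: 4 days.
Total: 23 + 121 + 4 = 148 days.
148 mod 7 = 1, so 1 day before Saturday is Friday.

Friday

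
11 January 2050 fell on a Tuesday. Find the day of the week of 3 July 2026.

Count forward from the earlier date (July 3, 2026) to the later (January 11, 2050):
Day-of-year of July 3, 2026: 184.
Day-of-year of January 11, 2050: 11.
2026 has 365 days, so 365 − 184 = 181 days remain in 2026.
Full years 2027–2049: 17 common + 6 leap = 17×365 + 6×366 = 8401 days.
Total: 181 + 8401 + 11 = 8593 days.
8593 mod 7 = 4, so 4 days before Tuesday is Friday.

Friday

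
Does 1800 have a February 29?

No

1800 is not a leap year (divisible by 100 but not 400).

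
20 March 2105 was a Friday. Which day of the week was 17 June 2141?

Day-of-year of March 20, 2105: 79.
Day-of-year of June 17, 2141: 168.
2105 has 365 days, so 365 − 79 = 286 days remain in 2105.
Full years 2106–2140: 26 common + 9 leap = 26×365 + 9×366 = 12784 days.
Total: 286 + 12784 + 168 = 13238 days.
13238 mod 7 = 1, so 1 day after Friday is Saturday.

Saturday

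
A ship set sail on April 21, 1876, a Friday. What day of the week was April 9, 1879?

Wednesday

April 21, 1876 → April 21, 1877: 365 days.
April 21, 1877 → April 21, 1878: 365 days.
April 1878: 30 − 21 = 9 days remain.
Then 11 full months totalling 335 days.
April 1–9, 1879: 9 days.
Residual: 353 days.
Total: 1083 days.
1083 mod 7 = 5, so 5 days after Friday is Wednesday.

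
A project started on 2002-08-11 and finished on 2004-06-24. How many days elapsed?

August 11, 2002 → August 11, 2003: 365 days.
August 2003: 31 − 11 = 20 days remain.
Then 9 full months totalling 274 days.
June 1–24, 2004: 24 days.
Residual: 318 days.
Total: 683 days.

683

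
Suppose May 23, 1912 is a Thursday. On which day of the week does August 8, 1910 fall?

Count forward from the earlier date (August 8, 1910) to the later (May 23, 1912):
August 8, 1910 → August 8, 1911: 365 days.
August 1911: 31 − 8 = 23 days remain.
Then September (30), October (31), November (30), December (31), January (31), February 1912 (29), March (31), April (30): 30 + 31 + 30 + 31 + 31 + 29 + 31 + 30 = 243 days.
May 1–23, 1912: 23 days.
Residual: 289 days.
Total: 654 days.
654 mod 7 = 3, so 3 days before Thursday is Monday.

Monday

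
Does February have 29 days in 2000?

2000 is a leap year (divisible by 400).

Yes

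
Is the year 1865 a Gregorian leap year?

No

1865 is not a leap year.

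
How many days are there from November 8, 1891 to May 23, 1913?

Day-of-year of November 8, 1891: 312.
Day-of-year of May 23, 1913: 143.
1891 has 365 days, so 365 − 312 = 53 days remain in 1891.
Full years 1892–1912: 16 common + 5 leap = 16×365 + 5×366 = 7670 days.
Total: 53 + 7670 + 143 = 7866 days.

7866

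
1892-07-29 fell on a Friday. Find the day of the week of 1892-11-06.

July 1892: 31 − 29 = 2 days remain.
Then August (31), September (30), October (31): 31 + 30 + 31 = 92 days.
November 1–6, 1892: 6 days.
Total: 2 + 92 + 6 = 100 days.
100 mod 7 = 2, so 2 days after Friday is Sunday.

Sunday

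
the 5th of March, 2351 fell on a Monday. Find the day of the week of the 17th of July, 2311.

Count forward from the earlier date (July 17, 2311) to the later (March 5, 2351):
Day-of-year of July 17, 2311: 198.
Day-of-year of March 5, 2351: 64.
2311 has 365 days, so 365 − 198 = 167 days remain in 2311.
Full years 2312–2350: 29 common + 10 leap = 29×365 + 10×366 = 14245 days.
Total: 167 + 14245 + 64 = 14476 days.
14476 is a multiple of 7, so the 17th of July, 2311 falls on the same weekday: Monday.

Monday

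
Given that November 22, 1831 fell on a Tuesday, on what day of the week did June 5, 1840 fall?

Friday

Day-of-year of November 22, 1831: 326.
Day-of-year of June 5, 1840: 157.
1831 has 365 days, so 365 − 326 = 39 days remain in 1831.
Full years 1832–1839: 6 common + 2 leap = 6×365 + 2×366 = 2922 days.
Total: 39 + 2922 + 157 = 3118 days.
3118 mod 7 = 3, so 3 days after Tuesday is Friday.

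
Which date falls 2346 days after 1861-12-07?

1868-05-10

Count 2346 days after December 7, 1861:
Day-of-year of December 7, 1861: 341.
Day-of-year of May 10, 1868: 131.
1861 has 365 days, so 365 − 341 = 24 days remain in 1861.
Full years: 1862: 365; 1863: 365; 1864: 366; 1865: 365; 1866: 365; 1867: 365. Sum = 2191.
Total: 24 + 2191 + 131 = 2346 days.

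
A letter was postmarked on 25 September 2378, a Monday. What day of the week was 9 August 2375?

Count forward from the earlier date (August 9, 2375) to the later (September 25, 2378):
August 9, 2375 → August 9, 2376: 366 days (2376 is a leap year).
August 9, 2376 → August 9, 2377: 365 days.
August 9, 2377 → August 9, 2378: 365 days.
August 2378: 31 − 9 = 22 days remain.
September 1–25, 2378: 25 days.
Residual: 47 days.
Total: 1143 days.
1143 mod 7 = 2, so 2 days before Monday is Saturday.

Saturday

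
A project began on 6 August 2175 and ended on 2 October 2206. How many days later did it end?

Day-of-year of August 6, 2175: 218.
Day-of-year of October 2, 2206: 275.
2175 has 365 days, so 365 − 218 = 147 days remain in 2175.
Full years 2176–2205: 23 common + 7 leap = 23×365 + 7×366 = 10957 days.
Total: 147 + 10957 + 275 = 11379 days.

11379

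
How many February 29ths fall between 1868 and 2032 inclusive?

41

Years divisible by 4: 1868, 1872, …, 2032 — 42 in all.
Of these, 1900 is divisible by 100 but not 400, so not leap.
2000 is divisible by 400, so still leap.
Leap years: 42 − 1 = 41.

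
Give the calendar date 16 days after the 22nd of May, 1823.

the 7th of June, 1823

Count 16 days after May 22, 1823:
May 1823: 31 − 22 = 9 days remain.
June 1–7, 1823: 7 days.
Total: 9 + 7 = 16 days.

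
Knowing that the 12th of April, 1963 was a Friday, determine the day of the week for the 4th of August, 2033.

Thursday

Day-of-year of April 12, 1963: 102.
Day-of-year of August 4, 2033: 216.
1963 has 365 days, so 365 − 102 = 263 days remain in 1963.
Full years 1964–2032: 51 common + 18 leap = 51×365 + 18×366 = 25203 days.
Total: 263 + 25203 + 216 = 25682 days.
25682 mod 7 = 6, so 6 days after Friday is Thursday.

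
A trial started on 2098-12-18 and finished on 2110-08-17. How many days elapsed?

4259

Day-of-year of December 18, 2098: 352.
Day-of-year of August 17, 2110: 229.
2098 has 365 days, so 365 − 352 = 13 days remain in 2098.
Full years 2099–2109: 9 common + 2 leap = 9×365 + 2×366 = 4017 days.
Total: 13 + 4017 + 229 = 4259 days.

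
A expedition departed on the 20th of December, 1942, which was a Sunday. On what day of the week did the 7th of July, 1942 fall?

Tuesday

Count forward from the earlier date (July 7, 1942) to the later (December 20, 1942):
July 1942: 31 − 7 = 24 days remain.
Then August (31), September (30), October (31), November (30): 31 + 30 + 31 + 30 = 122 days.
December 1–20, 1942: 20 days.
Total: 24 + 122 + 20 = 166 days.
166 mod 7 = 5, so 5 days before Sunday is Tuesday.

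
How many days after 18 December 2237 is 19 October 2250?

Day-of-year of December 18, 2237: 352.
Day-of-year of October 19, 2250: 292.
2237 has 365 days, so 365 − 352 = 13 days remain in 2237.
Full years 2238–2249: 9 common + 3 leap = 9×365 + 3×366 = 4383 days.
Total: 13 + 4383 + 292 = 4688 days.

4688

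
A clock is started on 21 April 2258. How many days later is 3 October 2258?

165

April 2258: 30 − 21 = 9 days remain.
Then May (31), June (30), July (31), August (31), September (30): 31 + 30 + 31 + 31 + 30 = 153 days.
October 1–3, 2258: 3 days.
Total: 9 + 153 + 3 = 165 days.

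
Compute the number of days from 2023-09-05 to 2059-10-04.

13178

From September 5, 2023 to September 5, 2059: 36 years, of which 9 contain a Feb 29 — 27×365 + 9×366 = 13149 days.
September 2059: 30 − 5 = 25 days remain.
October 1–4, 2059: 4 days.
Residual: 29 days.
Total: 13178 days.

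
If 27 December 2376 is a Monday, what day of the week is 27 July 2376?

Tuesday

Count forward from the earlier date (July 27, 2376) to the later (December 27, 2376):
July 2376: 31 − 27 = 4 days remain.
Then August (31), September (30), October (31), November (30): 31 + 30 + 31 + 30 = 122 days.
December 1–27, 2376: 27 days.
Total: 4 + 122 + 27 = 153 days.
153 mod 7 = 6, so 6 days before Monday is Tuesday.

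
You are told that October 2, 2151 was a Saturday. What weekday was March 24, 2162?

Day-of-year of October 2, 2151: 275.
Day-of-year of March 24, 2162: 83.
2151 has 365 days, so 365 − 275 = 90 days remain in 2151.
Full years 2152–2161: 7 common + 3 leap = 7×365 + 3×366 = 3653 days.
Total: 90 + 3653 + 83 = 3826 days.
3826 mod 7 = 4, so 4 days after Saturday is Wednesday.

Wednesday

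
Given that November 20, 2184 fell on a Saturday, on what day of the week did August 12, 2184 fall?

Count forward from the earlier date (August 12, 2184) to the later (November 20, 2184):
August 2184: 31 − 12 = 19 days remain.
Then September (30), October (31): 30 + 31 = 61 days.
November 1–20, 2184: 20 days.
Total: 19 + 61 + 20 = 100 days.
100 mod 7 = 2, so 2 days before Saturday is Thursday.

Thursday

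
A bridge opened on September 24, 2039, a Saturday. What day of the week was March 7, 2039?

Count forward from the earlier date (March 7, 2039) to the later (September 24, 2039):
March 2039: 31 − 7 = 24 days remain.
Then April (30), May (31), June (30), July (31), August (31): 30 + 31 + 30 + 31 + 31 = 153 days.
September 1–24, 2039: 24 days.
Total: 24 + 153 + 24 = 201 days.
201 mod 7 = 5, so 5 days before Saturday is Monday.

Monday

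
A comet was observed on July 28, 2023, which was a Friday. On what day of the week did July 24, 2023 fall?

Monday

Count forward from the earlier date (July 24, 2023) to the later (July 28, 2023):
Within July 2023: 28 − 24 = 4 days.
4 mod 7 = 4, so 4 days before Friday is Monday.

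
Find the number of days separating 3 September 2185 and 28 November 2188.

Day-of-year of September 3, 2185: 246.
Day-of-year of November 28, 2188: 333.
2185 has 365 days, so 365 − 246 = 119 days remain in 2185.
Full years: 2186: 365; 2187: 365. Sum = 730.
Total: 119 + 730 + 333 = 1182 days.

1182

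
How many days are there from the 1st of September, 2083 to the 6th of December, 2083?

96

September 2083: 30 − 1 = 29 days remain.
Then October (31), November (30): 31 + 30 = 61 days.
December 1–6, 2083: 6 days.
Total: 29 + 61 + 6 = 96 days.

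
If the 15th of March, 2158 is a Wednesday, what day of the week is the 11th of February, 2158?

Saturday

Count forward from the earlier date (February 11, 2158) to the later (March 15, 2158):
February 2158: 28 − 11 = 17 days remain (2158 is not a leap year, so February has 28 days).
March 1–15, 2158: 15 days.
Total: 17 + 15 = 32 days.
32 mod 7 = 4, so 4 days before Wednesday is Saturday.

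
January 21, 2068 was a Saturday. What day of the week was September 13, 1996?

Count forward from the earlier date (September 13, 1996) to the later (January 21, 2068):
From September 13, 1996 to September 13, 2067: 71 years, of which 17 contain a Feb 29 — 54×365 + 17×366 = 25932 days.
(2000 is a leap year (divisible by 400).)
September 2067: 30 − 13 = 17 days remain.
Then October (31), November (30), December (31): 31 + 30 + 31 = 92 days.
January 1–21, 2068: 21 days.
Residual: 130 days.
Total: 26062 days.
26062 mod 7 = 1, so 1 day before Saturday is Friday.

Friday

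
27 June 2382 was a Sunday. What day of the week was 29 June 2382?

Within June 2382: 29 − 27 = 2 days.
2 mod 7 = 2, so 2 days after Sunday is Tuesday.

Tuesday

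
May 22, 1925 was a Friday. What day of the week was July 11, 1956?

Day-of-year of May 22, 1925: 142.
Day-of-year of July 11, 1956: 193.
1925 has 365 days, so 365 − 142 = 223 days remain in 1925.
Full years 1926–1955: 23 common + 7 leap = 23×365 + 7×366 = 10957 days.
Total: 223 + 10957 + 193 = 11373 days.
11373 mod 7 = 5, so 5 days after Friday is Wednesday.

Wednesday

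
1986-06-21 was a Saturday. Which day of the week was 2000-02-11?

Day-of-year of June 21, 1986: 172.
Day-of-year of February 11, 2000: 42.
1986 has 365 days, so 365 − 172 = 193 days remain in 1986.
Full years 1987–1999: 10 common + 3 leap = 10×365 + 3×366 = 4748 days.
Total: 193 + 4748 + 42 = 4983 days.
4983 mod 7 = 6, so 6 days after Saturday is Friday.

Friday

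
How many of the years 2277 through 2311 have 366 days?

7

Years divisible by 4 in [2277, 2311]: 2280, 2284, 2288, 2292, 2296, 2300, 2304, 2308.
Of these, 2300 is divisible by 100 but not 400, so not leap.
Leap years: 8 − 1 = 7.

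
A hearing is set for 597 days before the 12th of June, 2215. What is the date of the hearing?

the 23rd of October, 2213

Count 597 days before June 12, 2215:
Day-of-year of October 23, 2213: 296.
Day-of-year of June 12, 2215: 163.
2213 has 365 days, so 365 − 296 = 69 days remain in 2213.
Full years: 2214: 365. Sum = 365.
Total: 69 + 365 + 163 = 597 days.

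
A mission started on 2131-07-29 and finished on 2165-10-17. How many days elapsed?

From July 29, 2131 to July 29, 2165: 34 years, of which 9 contain a Feb 29 — 25×365 + 9×366 = 12419 days.
July 2165: 31 − 29 = 2 days remain.
Then August (31), September (30): 31 + 30 = 61 days.
October 1–17, 2165: 17 days.
Residual: 80 days.
Total: 12499 days.

12499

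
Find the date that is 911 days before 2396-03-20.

2393-09-21

Count 911 days before March 20, 2396:
Day-of-year of September 21, 2393: 264.
Day-of-year of March 20, 2396: 80.
2393 has 365 days, so 365 − 264 = 101 days remain in 2393.
Full years: 2394: 365; 2395: 365. Sum = 730.
Total: 101 + 730 + 80 = 911 days.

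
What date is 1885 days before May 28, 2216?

March 31, 2211

Count 1885 days before May 28, 2216:
Day-of-year of March 31, 2211: 90.
Day-of-year of May 28, 2216: 149.
2211 has 365 days, so 365 − 90 = 275 days remain in 2211.
Full years: 2212: 366; 2213: 365; 2214: 365; 2215: 365. Sum = 1461.
Total: 275 + 1461 + 149 = 1885 days.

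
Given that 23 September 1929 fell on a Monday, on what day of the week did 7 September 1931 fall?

Day-of-year of September 23, 1929: 266.
Day-of-year of September 7, 1931: 250.
1929 has 365 days, so 365 − 266 = 99 days remain in 1929.
Full years: 1930: 365. Sum = 365.
Total: 99 + 365 + 250 = 714 days.
714 is a multiple of 7, so 7 September 1931 falls on the same weekday: Monday.

Monday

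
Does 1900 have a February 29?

No

1900 is not a leap year (divisible by 100 but not 400).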